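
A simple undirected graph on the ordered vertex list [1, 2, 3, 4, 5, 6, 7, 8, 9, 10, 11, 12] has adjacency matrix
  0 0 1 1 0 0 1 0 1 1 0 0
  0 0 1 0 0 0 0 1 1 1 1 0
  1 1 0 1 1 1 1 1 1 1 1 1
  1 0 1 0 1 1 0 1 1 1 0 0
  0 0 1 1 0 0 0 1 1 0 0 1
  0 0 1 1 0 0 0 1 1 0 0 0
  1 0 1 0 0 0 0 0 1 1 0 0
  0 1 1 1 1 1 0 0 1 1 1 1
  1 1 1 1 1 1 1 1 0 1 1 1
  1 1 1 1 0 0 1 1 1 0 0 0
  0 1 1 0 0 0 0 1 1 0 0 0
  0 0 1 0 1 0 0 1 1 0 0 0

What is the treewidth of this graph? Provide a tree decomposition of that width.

Treewidth 4.
One optimal decomposition is:
Bags: B1 = {3, 4, 8, 9, 10}  B2 = {3, 4, 5, 8, 9}  B3 = {1, 3, 4, 9, 10}  B4 = {2, 3, 8, 9, 10}  B5 = {1, 3, 7, 9, 10}  B6 = {2, 3, 8, 9, 11}  B7 = {3, 4, 6, 8, 9}  B8 = {3, 5, 8, 9, 12}
Tree: B1–B2, B1–B3, B1–B4, B3–B5, B4–B6, B2–B7, B2–B8

Every bag has size at most 5, so the width is 5 − 1 = 4 and tw(G) ≤ 4. On the other hand G contains the 5-clique {2, 3, 8, 9, 10}. A clique must lie in a single bag of any decomposition, so no decomposition can have width below 4. The upper and lower bounds meet at 4, so that is the treewidth.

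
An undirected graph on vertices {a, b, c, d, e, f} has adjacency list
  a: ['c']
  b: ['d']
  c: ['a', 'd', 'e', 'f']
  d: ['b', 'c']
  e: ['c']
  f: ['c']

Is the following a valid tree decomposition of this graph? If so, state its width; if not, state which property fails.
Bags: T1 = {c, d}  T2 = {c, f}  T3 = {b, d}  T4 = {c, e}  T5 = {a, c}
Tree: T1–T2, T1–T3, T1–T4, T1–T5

Yes; width 1.

Every vertex of G appears in some bag (union = {a, b, c, d, e, f}); every edge is covered by a bag; and for each vertex v the set of bags containing v is connected in the bag tree. The decomposition is therefore valid. The largest bag has 2 vertices, so the width is 1.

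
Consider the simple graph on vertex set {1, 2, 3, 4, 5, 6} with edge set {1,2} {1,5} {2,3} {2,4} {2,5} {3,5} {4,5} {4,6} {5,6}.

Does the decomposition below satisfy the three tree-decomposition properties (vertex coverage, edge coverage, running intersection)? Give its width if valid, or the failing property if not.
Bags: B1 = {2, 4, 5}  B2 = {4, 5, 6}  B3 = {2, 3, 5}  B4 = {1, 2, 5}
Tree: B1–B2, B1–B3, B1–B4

Checking the three conditions: (i) the bags cover all of {1, 2, 3, 4, 5, 6}; (ii) for each edge, some bag contains both endpoints; (iii) the bags containing any fixed vertex form a subtree. All hold, so the decomposition is valid with width 3 − 1 = 2.

Yes; width 2.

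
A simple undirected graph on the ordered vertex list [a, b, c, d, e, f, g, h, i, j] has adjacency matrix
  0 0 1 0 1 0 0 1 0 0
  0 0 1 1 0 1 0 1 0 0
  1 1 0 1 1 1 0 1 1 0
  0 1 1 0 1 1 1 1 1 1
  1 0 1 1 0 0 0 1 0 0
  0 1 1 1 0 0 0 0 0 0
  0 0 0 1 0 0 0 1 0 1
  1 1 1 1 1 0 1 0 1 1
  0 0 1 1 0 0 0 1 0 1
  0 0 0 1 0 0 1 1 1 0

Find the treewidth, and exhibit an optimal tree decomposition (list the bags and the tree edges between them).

Treewidth 3.
Bags: B1 = {a, c, e, h}  B2 = {c, d, e, h}  B3 = {c, d, h, i}  B4 = {d, h, i, j}  B5 = {b, c, d, h}  B6 = {d, g, h, j}  B7 = {b, c, d, f}
Tree: B1–B2, B2–B3, B3–B4, B2–B5, B4–B6, B5–B7

Each bag holds 4 vertices, so the decomposition has width 3, which upper-bounds the treewidth. For the lower bound, the 4 vertices {d, g, h, j} are pairwise adjacent, and any tree decomposition puts a clique entirely inside one bag — forcing width ≥ 3. The upper and lower bounds meet at 3, so that is the treewidth.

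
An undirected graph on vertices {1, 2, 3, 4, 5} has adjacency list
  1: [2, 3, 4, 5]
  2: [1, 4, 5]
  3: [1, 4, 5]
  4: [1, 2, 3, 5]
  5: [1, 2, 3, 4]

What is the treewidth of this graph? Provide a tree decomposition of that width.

Each bag holds 4 vertices, so the decomposition has width 3, which upper-bounds the treewidth. On the other hand G contains the 4-clique {1, 2, 4, 5}. A clique must lie in a single bag of any decomposition, so no decomposition can have width below 3. Therefore the treewidth is 3.

Treewidth 3.
Bags: B1 = {1, 2, 4, 5}  B2 = {1, 3, 4, 5}
Tree: B1–B2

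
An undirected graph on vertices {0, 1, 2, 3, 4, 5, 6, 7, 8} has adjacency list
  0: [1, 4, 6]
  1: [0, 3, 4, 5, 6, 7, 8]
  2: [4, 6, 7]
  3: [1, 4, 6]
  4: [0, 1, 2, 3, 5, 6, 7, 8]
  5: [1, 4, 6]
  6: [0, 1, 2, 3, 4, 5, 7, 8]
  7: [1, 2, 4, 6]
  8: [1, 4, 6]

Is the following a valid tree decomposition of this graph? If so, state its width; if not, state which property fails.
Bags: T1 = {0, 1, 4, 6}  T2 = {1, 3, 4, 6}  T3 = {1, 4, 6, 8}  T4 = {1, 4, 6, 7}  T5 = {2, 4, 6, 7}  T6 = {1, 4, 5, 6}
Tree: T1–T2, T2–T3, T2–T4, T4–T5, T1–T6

Vertex coverage: the bags together contain {0, 1, 2, 3, 4, 5, 6, 7, 8}, the full vertex set. Edge coverage: each edge of G has both endpoints in at least one bag. Running intersection: for every vertex, the bags containing it form a connected subtree. All three properties hold, so this is a valid tree decomposition of width max|bag| − 1 = 3, and hence tw(G) ≤ 3.

Yes; width 3.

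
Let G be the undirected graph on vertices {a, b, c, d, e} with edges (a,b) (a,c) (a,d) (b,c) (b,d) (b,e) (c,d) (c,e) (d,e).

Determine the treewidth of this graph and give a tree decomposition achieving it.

Treewidth 3.
One optimal decomposition is:
Bags: B1 = {b, c, d, e}  B2 = {a, b, c, d}
Tree: B1–B2

The largest bag has 4 vertices, giving width 3; this decomposition certifies tw(G) ≤ 3. For the lower bound, the 4 vertices {b, c, d, e} are pairwise adjacent, and any tree decomposition puts a clique entirely inside one bag — forcing width ≥ 3. Combining the bounds, tw(G) = 3.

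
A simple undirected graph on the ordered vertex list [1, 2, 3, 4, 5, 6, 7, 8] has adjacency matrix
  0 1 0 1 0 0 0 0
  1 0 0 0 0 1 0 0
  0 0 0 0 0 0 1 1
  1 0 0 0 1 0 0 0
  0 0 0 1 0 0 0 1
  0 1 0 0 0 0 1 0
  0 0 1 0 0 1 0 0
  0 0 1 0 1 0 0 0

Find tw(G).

A width-2 tree decomposition is:
Bags: B1 = {1, 2, 6}  B2 = {1, 6, 7}  B3 = {1, 3, 7}  B4 = {1, 3, 8}  B5 = {1, 5, 8}  B6 = {1, 4, 5}
Tree: B1–B2, B2–B3, B3–B4, B4–B5, B5–B6
Every bag has size at most 3, so the width is 3 − 1 = 2 and tw(G) ≤ 2. The edges 1–2–6–7–3–8–5–4–1 form a cycle, so G is not a tree and its treewidth is at least 2. Hence tw(G) = 2 exactly.

2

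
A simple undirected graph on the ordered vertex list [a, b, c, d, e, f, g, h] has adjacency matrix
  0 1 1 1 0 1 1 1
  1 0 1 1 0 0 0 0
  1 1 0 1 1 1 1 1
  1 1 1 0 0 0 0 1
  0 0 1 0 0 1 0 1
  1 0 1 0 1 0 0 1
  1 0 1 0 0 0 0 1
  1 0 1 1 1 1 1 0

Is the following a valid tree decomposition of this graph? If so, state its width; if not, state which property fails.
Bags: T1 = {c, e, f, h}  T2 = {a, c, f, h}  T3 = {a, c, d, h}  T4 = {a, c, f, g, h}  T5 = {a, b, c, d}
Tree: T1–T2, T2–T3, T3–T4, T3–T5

No — bags containing vertex f are not connected in the tree.

A tree decomposition must satisfy three properties: every vertex lies in some bag; for every edge, both endpoints lie together in some bag; and for every vertex, the bags containing it form a connected subtree. Here bags containing vertex f are not connected in the tree, so the decomposition is invalid.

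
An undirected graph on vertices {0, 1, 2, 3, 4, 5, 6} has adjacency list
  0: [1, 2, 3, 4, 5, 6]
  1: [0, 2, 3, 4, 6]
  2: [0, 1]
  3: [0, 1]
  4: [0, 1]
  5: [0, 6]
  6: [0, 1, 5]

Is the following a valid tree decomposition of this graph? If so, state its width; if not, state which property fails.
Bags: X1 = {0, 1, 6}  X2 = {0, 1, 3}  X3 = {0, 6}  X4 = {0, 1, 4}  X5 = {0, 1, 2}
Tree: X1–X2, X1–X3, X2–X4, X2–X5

A tree decomposition must satisfy three properties: every vertex lies in some bag; for every edge, both endpoints lie together in some bag; and for every vertex, the bags containing it form a connected subtree. Here vertex 5 appears in no bag, so the decomposition is invalid.

No — vertex 5 appears in no bag.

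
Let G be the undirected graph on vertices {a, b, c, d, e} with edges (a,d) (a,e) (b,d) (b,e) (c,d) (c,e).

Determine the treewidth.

2

A width-2 tree decomposition is:
Bags: B1 = {b, d, e}  B2 = {c, d, e}  B3 = {a, d, e}
Tree: B1–B2, B2–B3
Every bag has size at most 3, so the width is 3 − 1 = 2 and tw(G) ≤ 2. Since b–d–c–e–b is a cycle in G, G is not acyclic. Forests are exactly the graphs of treewidth ≤ 1, so tw(G) ≥ 2. Therefore the treewidth is 2.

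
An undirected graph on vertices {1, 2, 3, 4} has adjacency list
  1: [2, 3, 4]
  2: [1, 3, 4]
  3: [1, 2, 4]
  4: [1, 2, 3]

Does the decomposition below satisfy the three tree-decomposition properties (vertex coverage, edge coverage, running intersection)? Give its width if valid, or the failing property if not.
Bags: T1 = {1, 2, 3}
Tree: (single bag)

A tree decomposition must satisfy three properties: every vertex lies in some bag; for every edge, both endpoints lie together in some bag; and for every vertex, the bags containing it form a connected subtree. Here vertex 4 appears in no bag, so the decomposition is invalid.

No — vertex 4 appears in no bag.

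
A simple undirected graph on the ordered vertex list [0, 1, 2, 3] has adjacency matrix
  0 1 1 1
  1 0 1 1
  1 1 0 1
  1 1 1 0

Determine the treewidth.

3

A width-3 tree decomposition is:
Bags: B1 = {0, 1, 2, 3}
Tree: (single bag)
A single bag containing all 4 vertices is trivially a valid decomposition of width 3. For the lower bound, the 4 vertices {0, 1, 2, 3} are pairwise adjacent, and any tree decomposition puts a clique entirely inside one bag — forcing width ≥ 3. The upper and lower bounds meet at 3, so that is the treewidth.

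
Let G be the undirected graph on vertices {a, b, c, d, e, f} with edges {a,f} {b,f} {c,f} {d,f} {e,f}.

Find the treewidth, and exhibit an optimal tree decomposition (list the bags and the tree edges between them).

Treewidth 1.
One optimal decomposition is:
Bags: B1 = {d, f}  B2 = {e, f}  B3 = {c, f}  B4 = {b, f}  B5 = {a, f}
Tree: B1–B2, B1–B3, B1–B4, B4–B5

Every bag has size at most 2, so the width is 2 − 1 = 1 and tw(G) ≤ 1. Any graph with an edge has treewidth ≥ 1, and G has the edge d–f. Therefore the treewidth is 1.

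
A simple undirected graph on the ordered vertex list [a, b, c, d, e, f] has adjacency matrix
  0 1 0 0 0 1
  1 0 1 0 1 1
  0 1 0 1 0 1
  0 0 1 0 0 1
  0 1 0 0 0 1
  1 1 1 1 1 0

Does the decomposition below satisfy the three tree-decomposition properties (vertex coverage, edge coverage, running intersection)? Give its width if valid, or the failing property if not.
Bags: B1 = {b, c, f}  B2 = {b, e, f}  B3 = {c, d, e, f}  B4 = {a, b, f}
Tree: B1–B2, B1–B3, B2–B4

No — bags containing vertex e are not connected in the tree.

A tree decomposition must satisfy three properties: every vertex lies in some bag; for every edge, both endpoints lie together in some bag; and for every vertex, the bags containing it form a connected subtree. Here bags containing vertex e are not connected in the tree, so the decomposition is invalid.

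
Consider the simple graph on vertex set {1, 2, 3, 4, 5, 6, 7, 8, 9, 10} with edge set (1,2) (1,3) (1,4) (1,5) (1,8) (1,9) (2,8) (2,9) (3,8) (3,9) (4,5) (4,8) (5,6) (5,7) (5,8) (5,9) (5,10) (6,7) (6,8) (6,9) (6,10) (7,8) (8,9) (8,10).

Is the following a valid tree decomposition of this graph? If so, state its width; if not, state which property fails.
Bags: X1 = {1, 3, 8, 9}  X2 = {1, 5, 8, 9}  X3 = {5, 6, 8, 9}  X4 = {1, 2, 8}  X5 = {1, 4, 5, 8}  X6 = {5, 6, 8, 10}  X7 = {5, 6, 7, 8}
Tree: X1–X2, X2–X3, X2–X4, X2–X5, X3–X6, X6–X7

No — edge (9,2) lies in no bag.

A tree decomposition must satisfy three properties: every vertex lies in some bag; for every edge, both endpoints lie together in some bag; and for every vertex, the bags containing it form a connected subtree. Here edge (9,2) lies in no bag, so the decomposition is invalid.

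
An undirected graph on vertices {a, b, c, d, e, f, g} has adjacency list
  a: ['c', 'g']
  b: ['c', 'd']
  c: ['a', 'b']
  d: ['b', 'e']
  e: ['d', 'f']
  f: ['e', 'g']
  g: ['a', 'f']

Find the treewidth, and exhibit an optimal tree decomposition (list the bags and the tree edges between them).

Treewidth 2.
One such decomposition:
Bags: B1 = {a, c, g}  B2 = {b, c, g}  B3 = {b, d, g}  B4 = {d, e, g}  B5 = {e, f, g}
Tree: B1–B2, B2–B3, B3–B4, B4–B5

The largest bag has 3 vertices, giving width 2; this decomposition certifies tw(G) ≤ 2. For the lower bound, G contains the cycle g–a–c–b–d–e–f–g, so G is not a forest; only forests have treewidth ≤ 1, hence tw(G) ≥ 2. Hence tw(G) = 2 exactly.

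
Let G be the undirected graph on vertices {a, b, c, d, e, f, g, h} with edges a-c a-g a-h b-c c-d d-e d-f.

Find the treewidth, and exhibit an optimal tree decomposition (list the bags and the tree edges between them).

Treewidth 1.
One optimal decomposition is:
Bags: B1 = {a, c}  B2 = {b, c}  B3 = {a, g}  B4 = {c, d}  B5 = {a, h}  B6 = {d, f}  B7 = {d, e}
Tree: B1–B2, B1–B3, B2–B4, B3–B5, B4–B6, B4–B7

The largest bag has 2 vertices, giving width 1; this decomposition certifies tw(G) ≤ 1. Any graph with an edge has treewidth ≥ 1, and G has the edge a–c. The upper and lower bounds meet at 1, so that is the treewidth.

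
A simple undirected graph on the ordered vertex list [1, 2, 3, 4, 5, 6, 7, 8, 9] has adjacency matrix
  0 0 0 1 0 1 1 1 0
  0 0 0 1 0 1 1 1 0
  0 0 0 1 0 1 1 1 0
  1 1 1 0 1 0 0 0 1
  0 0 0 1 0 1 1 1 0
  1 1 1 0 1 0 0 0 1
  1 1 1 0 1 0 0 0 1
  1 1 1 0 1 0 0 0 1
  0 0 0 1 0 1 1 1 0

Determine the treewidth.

4

A width-4 tree decomposition is:
Bags: B1 = {1, 4, 6, 7, 8}  B2 = {3, 4, 6, 7, 8}  B3 = {2, 4, 6, 7, 8}  B4 = {4, 6, 7, 8, 9}  B5 = {4, 5, 6, 7, 8}
Tree: B1–B2, B2–B3, B3–B4, B4–B5
Each bag holds 5 vertices, so the decomposition has width 4, which upper-bounds the treewidth. For the lower bound: the 5 vertex sets {1,7}, {3,4}, {2,8}, {6}, {9} are disjoint, each induces a connected subgraph, and every pair is joined by at least one edge of G. Contracting each set to a single vertex therefore yields K_{5} as a minor, and since treewidth is minor-monotone, tw(G) ≥ tw(K_{5}) = 4. Hence tw(G) = 4 exactly.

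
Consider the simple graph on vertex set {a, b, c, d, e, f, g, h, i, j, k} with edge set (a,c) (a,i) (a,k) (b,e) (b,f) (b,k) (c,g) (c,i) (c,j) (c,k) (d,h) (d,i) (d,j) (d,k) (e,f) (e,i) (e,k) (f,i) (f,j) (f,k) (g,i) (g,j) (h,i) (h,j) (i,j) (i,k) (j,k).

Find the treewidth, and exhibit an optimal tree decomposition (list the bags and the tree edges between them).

Treewidth 3.
One such decomposition:
Bags: B1 = {d, h, i, j}  B2 = {d, i, j, k}  B3 = {c, i, j, k}  B4 = {f, i, j, k}  B5 = {e, f, i, k}  B6 = {c, g, i, j}  B7 = {a, c, i, k}  B8 = {b, e, f, k}
Tree: B1–B2, B2–B3, B3–B4, B4–B5, B3–B6, B3–B7, B5–B8

The largest bag has 4 vertices, giving width 3; this decomposition certifies tw(G) ≤ 3. Conversely, {b, e, f, k} is a clique of size 4, and the vertices of any clique must share a bag in every tree decomposition; so some bag has ≥ 4 vertices and tw(G) ≥ 3. Combining the bounds, tw(G) = 3.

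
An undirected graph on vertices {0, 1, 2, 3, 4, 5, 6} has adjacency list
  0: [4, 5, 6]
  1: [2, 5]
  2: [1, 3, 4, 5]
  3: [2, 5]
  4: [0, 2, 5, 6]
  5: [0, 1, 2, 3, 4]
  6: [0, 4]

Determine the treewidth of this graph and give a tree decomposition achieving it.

Treewidth 2.
One optimal decomposition is:
Bags: B1 = {2, 4, 5}  B2 = {0, 4, 5}  B3 = {0, 4, 6}  B4 = {2, 3, 5}  B5 = {1, 2, 5}
Tree: B1–B2, B2–B3, B1–B4, B4–B5

Every bag has size at most 3, so the width is 3 − 1 = 2 and tw(G) ≤ 2. On the other hand G contains the 3-clique {0, 4, 5}. A clique must lie in a single bag of any decomposition, so no decomposition can have width below 2. Hence tw(G) = 2 exactly.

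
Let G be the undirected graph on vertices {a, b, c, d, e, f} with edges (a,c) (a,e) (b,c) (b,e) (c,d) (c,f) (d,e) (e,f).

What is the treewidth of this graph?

2

A width-2 tree decomposition is:
Bags: B1 = {a, c, e}  B2 = {c, d, e}  B3 = {b, c, e}  B4 = {c, e, f}
Tree: B1–B2, B2–B3, B3–B4
The largest bag has 3 vertices, giving width 2; this decomposition certifies tw(G) ≤ 2. For the lower bound, G contains the cycle a–e–d–c–a, so G is not a forest; only forests have treewidth ≤ 1, hence tw(G) ≥ 2. Combining the bounds, tw(G) = 2.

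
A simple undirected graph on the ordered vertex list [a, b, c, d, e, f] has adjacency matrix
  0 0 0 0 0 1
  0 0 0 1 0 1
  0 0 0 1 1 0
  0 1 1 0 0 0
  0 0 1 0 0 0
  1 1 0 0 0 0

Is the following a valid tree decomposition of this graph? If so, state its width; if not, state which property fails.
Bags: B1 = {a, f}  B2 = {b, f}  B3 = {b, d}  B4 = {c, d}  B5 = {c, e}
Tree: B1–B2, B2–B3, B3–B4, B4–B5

Yes; width 1.

Checking the three conditions: (i) the bags cover all of {a, b, c, d, e, f}; (ii) for each edge, some bag contains both endpoints; (iii) the bags containing any fixed vertex form a subtree. All hold, so the decomposition is valid with width 2 − 1 = 1.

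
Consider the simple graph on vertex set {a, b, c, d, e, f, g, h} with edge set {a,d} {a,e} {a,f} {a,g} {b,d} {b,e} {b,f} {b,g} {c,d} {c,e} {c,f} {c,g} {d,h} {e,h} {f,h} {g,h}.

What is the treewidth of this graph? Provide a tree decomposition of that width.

Each bag holds 5 vertices, so the decomposition has width 4, which upper-bounds the treewidth. For the lower bound: the 5 vertex sets {b,e}, {a,f}, {d,h}, {c}, {g} are disjoint, each induces a connected subgraph, and every pair is joined by at least one edge of G. Contracting each set to a single vertex therefore yields K_{5} as a minor, and since treewidth is minor-monotone, tw(G) ≥ tw(K_{5}) = 4. Combining the bounds, tw(G) = 4.

Treewidth 4.
One optimal decomposition is:
Bags: B1 = {a, b, c, e, h}  B2 = {a, b, c, f, h}  B3 = {a, b, c, d, h}  B4 = {a, b, c, g, h}
Tree: B1–B2, B2–B3, B3–B4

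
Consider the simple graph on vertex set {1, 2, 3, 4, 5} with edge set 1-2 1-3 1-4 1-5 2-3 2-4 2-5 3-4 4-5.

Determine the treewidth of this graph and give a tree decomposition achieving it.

Treewidth 3.
One optimal decomposition is:
Bags: B1 = {1, 2, 4, 5}  B2 = {1, 2, 3, 4}
Tree: B1–B2

Each bag holds 4 vertices, so the decomposition has width 3, which upper-bounds the treewidth. On the other hand G contains the 4-clique {1, 2, 3, 4}. A clique must lie in a single bag of any decomposition, so no decomposition can have width below 3. Therefore the treewidth is 3.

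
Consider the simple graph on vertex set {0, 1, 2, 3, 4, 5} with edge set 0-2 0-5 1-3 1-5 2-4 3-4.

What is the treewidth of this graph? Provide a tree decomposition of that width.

Treewidth 2.
One optimal decomposition is:
Bags: B1 = {0, 2, 4}  B2 = {0, 3, 4}  B3 = {0, 1, 3}  B4 = {0, 1, 5}
Tree: B1–B2, B2–B3, B3–B4

Every bag has size at most 3, so the width is 3 − 1 = 2 and tw(G) ≤ 2. Since 0–2–4–3–1–5–0 is a cycle in G, G is not acyclic. Forests are exactly the graphs of treewidth ≤ 1, so tw(G) ≥ 2. Combining the bounds, tw(G) = 2.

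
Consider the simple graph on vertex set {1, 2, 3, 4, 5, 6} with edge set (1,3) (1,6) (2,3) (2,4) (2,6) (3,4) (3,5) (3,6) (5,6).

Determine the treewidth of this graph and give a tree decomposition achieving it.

Treewidth 2.
Bags: B1 = {2, 3, 6}  B2 = {3, 5, 6}  B3 = {2, 3, 4}  B4 = {1, 3, 6}
Tree: B1–B2, B1–B3, B2–B4

The largest bag has 3 vertices, giving width 2; this decomposition certifies tw(G) ≤ 2. On the other hand G contains the 3-clique {2, 3, 4}. A clique must lie in a single bag of any decomposition, so no decomposition can have width below 2. Therefore the treewidth is 2.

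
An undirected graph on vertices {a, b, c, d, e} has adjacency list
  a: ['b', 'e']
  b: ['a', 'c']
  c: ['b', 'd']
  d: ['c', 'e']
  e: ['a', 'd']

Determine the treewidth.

2

A width-2 tree decomposition is:
Bags: B1 = {a, b, e}  B2 = {b, d, e}  B3 = {b, c, d}
Tree: B1–B2, B2–B3
Each bag holds 3 vertices, so the decomposition has width 2, which upper-bounds the treewidth. Since b–a–e–d–c–b is a cycle in G, G is not acyclic. Forests are exactly the graphs of treewidth ≤ 1, so tw(G) ≥ 2. Hence tw(G) = 2 exactly.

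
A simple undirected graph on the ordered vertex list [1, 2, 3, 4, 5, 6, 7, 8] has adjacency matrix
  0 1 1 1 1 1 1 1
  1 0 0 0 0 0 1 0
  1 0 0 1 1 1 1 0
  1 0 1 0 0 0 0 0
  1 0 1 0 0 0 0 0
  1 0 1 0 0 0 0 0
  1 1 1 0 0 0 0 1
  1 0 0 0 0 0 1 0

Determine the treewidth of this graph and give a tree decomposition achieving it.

Treewidth 2.
One optimal decomposition is:
Bags: B1 = {1, 2, 7}  B2 = {1, 3, 7}  B3 = {1, 3, 4}  B4 = {1, 3, 6}  B5 = {1, 3, 5}  B6 = {1, 7, 8}
Tree: B1–B2, B2–B3, B3–B4, B3–B5, B2–B6

Every bag has size at most 3, so the width is 3 − 1 = 2 and tw(G) ≤ 2. Conversely, {1, 7, 8} is a clique of size 3, and the vertices of any clique must share a bag in every tree decomposition; so some bag has ≥ 3 vertices and tw(G) ≥ 2. Combining the bounds, tw(G) = 2.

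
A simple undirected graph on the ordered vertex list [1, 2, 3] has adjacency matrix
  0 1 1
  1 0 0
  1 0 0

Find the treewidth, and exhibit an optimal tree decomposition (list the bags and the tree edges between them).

Treewidth 1.
One such decomposition:
Bags: B1 = {1, 3}  B2 = {1, 2}
Tree: B1–B2

The largest bag has 2 vertices, giving width 1; this decomposition certifies tw(G) ≤ 1. G has an edge, so its treewidth is at least 1. Combining the bounds, tw(G) = 1.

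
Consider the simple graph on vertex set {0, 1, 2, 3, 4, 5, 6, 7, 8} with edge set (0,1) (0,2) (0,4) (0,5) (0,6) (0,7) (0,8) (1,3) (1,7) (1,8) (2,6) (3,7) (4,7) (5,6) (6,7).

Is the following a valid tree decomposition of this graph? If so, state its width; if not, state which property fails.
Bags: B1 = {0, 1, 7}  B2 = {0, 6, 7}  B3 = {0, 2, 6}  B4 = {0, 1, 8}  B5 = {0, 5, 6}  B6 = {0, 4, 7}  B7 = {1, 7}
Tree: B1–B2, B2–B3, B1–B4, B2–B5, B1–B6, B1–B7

A tree decomposition must satisfy three properties: every vertex lies in some bag; for every edge, both endpoints lie together in some bag; and for every vertex, the bags containing it form a connected subtree. Here vertex 3 appears in no bag, so the decomposition is invalid.

No — vertex 3 appears in no bag.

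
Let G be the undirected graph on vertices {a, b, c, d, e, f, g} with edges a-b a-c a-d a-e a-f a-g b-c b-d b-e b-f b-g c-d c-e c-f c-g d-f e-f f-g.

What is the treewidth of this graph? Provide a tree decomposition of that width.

Each bag holds 5 vertices, so the decomposition has width 4, which upper-bounds the treewidth. On the other hand G contains the 5-clique {a, b, c, d, f}. A clique must lie in a single bag of any decomposition, so no decomposition can have width below 4. Therefore the treewidth is 4.

Treewidth 4.
One optimal decomposition is:
Bags: B1 = {a, b, c, f, g}  B2 = {a, b, c, d, f}  B3 = {a, b, c, e, f}
Tree: B1–B2, B2–B3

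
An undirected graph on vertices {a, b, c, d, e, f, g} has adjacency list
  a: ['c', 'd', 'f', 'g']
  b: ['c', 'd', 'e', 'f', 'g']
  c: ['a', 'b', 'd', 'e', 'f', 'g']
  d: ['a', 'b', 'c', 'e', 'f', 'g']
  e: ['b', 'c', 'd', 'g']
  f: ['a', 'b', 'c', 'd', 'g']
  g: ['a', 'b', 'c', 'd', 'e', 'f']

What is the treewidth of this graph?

A width-4 tree decomposition is:
Bags: B1 = {b, c, d, f, g}  B2 = {b, c, d, e, g}  B3 = {a, c, d, f, g}
Tree: B1–B2, B1–B3
Every bag has size at most 5, so the width is 5 − 1 = 4 and tw(G) ≤ 4. For the lower bound, the 5 vertices {b, c, d, e, g} are pairwise adjacent, and any tree decomposition puts a clique entirely inside one bag — forcing width ≥ 4. Therefore the treewidth is 4.

4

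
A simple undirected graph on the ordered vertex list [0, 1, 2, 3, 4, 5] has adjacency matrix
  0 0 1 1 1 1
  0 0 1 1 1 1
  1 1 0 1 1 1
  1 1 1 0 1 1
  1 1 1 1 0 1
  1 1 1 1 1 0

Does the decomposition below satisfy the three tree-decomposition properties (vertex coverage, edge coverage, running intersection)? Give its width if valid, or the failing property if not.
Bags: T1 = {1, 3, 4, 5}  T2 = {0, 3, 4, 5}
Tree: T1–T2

No — vertex 2 appears in no bag.

A tree decomposition must satisfy three properties: every vertex lies in some bag; for every edge, both endpoints lie together in some bag; and for every vertex, the bags containing it form a connected subtree. Here vertex 2 appears in no bag, so the decomposition is invalid.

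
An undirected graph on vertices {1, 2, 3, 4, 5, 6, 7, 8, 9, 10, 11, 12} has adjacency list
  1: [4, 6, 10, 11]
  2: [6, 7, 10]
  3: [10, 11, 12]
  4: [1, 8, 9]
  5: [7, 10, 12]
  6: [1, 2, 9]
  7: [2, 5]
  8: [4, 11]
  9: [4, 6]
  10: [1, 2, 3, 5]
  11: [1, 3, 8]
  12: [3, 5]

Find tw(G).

3

A width-3 tree decomposition is:
Bags: B1 = {2, 5, 7, 12}  B2 = {2, 5, 10, 12}  B3 = {2, 3, 10, 12}  B4 = {2, 3, 6, 10}  B5 = {1, 3, 6, 10}  B6 = {1, 3, 6, 11}  B7 = {1, 6, 9, 11}  B8 = {1, 4, 9, 11}  B9 = {4, 8, 9, 11}
Tree: B1–B2, B2–B3, B3–B4, B4–B5, B5–B6, B6–B7, B7–B8, B8–B9
The largest bag has 4 vertices, giving width 3; this decomposition certifies tw(G) ≤ 3. For the lower bound: the 4 vertex sets {5,7,12}, {2}, {10}, {1,3,6,11} are disjoint, each induces a connected subgraph, and every pair is joined by at least one edge of G. Contracting each set to a single vertex therefore yields K_{4} as a minor, and since treewidth is minor-monotone, tw(G) ≥ tw(K_{4}) = 3. Combining the bounds, tw(G) = 3.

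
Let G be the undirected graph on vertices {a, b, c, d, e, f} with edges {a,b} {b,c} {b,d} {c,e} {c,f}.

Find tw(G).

1

A width-1 tree decomposition is:
Bags: B1 = {c, f}  B2 = {b, c}  B3 = {a, b}  B4 = {c, e}  B5 = {b, d}
Tree: B1–B2, B2–B3, B2–B4, B3–B5
Every bag has size at most 2, so the width is 2 − 1 = 1 and tw(G) ≤ 1. Any graph with an edge has treewidth ≥ 1, and G has the edge f–c. The upper and lower bounds meet at 1, so that is the treewidth.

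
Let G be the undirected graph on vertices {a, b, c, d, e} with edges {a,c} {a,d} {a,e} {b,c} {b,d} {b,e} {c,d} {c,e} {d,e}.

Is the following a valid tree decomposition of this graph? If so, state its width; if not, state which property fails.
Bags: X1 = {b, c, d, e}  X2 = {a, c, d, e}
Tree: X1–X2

Yes; width 3.

Vertex coverage: the bags together contain {a, b, c, d, e}, the full vertex set. Edge coverage: each edge of G has both endpoints in at least one bag. Running intersection: for every vertex, the bags containing it form a connected subtree. All three properties hold, so this is a valid tree decomposition of width max|bag| − 1 = 3, and hence tw(G) ≤ 3.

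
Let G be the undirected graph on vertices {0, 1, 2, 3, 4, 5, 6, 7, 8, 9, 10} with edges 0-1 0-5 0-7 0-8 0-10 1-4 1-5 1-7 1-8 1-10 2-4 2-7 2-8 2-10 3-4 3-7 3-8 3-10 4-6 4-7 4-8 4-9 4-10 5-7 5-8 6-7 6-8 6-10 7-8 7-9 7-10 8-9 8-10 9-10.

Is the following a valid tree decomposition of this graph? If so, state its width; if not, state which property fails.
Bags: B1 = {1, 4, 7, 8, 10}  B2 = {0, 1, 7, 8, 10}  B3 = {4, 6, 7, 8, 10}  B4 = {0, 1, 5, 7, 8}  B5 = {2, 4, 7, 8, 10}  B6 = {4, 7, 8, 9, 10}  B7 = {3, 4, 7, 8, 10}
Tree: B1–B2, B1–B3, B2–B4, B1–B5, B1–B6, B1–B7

Yes; width 4.

Checking the three conditions: (i) the bags cover all of {0, 1, 2, 3, 4, 5, 6, 7, 8, 9, 10}; (ii) for each edge, some bag contains both endpoints; (iii) the bags containing any fixed vertex form a subtree. All hold, so the decomposition is valid with width 5 − 1 = 4.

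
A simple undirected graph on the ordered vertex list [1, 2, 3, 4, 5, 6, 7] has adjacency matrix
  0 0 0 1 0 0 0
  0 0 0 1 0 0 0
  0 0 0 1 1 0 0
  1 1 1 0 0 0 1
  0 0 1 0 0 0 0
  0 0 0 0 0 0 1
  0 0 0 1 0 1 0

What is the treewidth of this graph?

A width-1 tree decomposition is:
Bags: B1 = {3, 4}  B2 = {4, 7}  B3 = {6, 7}  B4 = {1, 4}  B5 = {3, 5}  B6 = {2, 4}
Tree: B1–B2, B2–B3, B1–B4, B1–B5, B4–B6
Each bag holds 2 vertices, so the decomposition has width 1, which upper-bounds the treewidth. Any graph with an edge has treewidth ≥ 1, and G has the edge 3–4. Therefore the treewidth is 1.

1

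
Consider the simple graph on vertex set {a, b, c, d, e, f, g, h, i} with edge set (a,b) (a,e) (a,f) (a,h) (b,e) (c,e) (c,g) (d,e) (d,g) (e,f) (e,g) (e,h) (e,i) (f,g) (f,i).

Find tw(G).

A width-2 tree decomposition is:
Bags: B1 = {e, f, g}  B2 = {e, f, i}  B3 = {d, e, g}  B4 = {a, e, f}  B5 = {a, b, e}  B6 = {c, e, g}  B7 = {a, e, h}
Tree: B1–B2, B1–B3, B2–B4, B4–B5, B3–B6, B4–B7
The largest bag has 3 vertices, giving width 2; this decomposition certifies tw(G) ≤ 2. On the other hand G contains the 3-clique {d, e, g}. A clique must lie in a single bag of any decomposition, so no decomposition can have width below 2. Combining the bounds, tw(G) = 2.

2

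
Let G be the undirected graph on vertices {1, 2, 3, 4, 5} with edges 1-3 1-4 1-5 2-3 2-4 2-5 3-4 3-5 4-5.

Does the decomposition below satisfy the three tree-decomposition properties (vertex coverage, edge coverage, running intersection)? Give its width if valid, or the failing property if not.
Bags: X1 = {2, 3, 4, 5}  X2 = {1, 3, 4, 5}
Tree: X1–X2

Vertex coverage: the bags together contain {1, 2, 3, 4, 5}, the full vertex set. Edge coverage: each edge of G has both endpoints in at least one bag. Running intersection: for every vertex, the bags containing it form a connected subtree. All three properties hold, so this is a valid tree decomposition of width max|bag| − 1 = 3, and hence tw(G) ≤ 3.

Yes; width 3.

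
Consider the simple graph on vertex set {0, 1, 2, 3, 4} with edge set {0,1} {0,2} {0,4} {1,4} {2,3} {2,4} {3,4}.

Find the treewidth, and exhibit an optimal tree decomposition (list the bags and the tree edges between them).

Treewidth 2.
One such decomposition:
Bags: B1 = {0, 2, 4}  B2 = {0, 1, 4}  B3 = {2, 3, 4}
Tree: B1–B2, B1–B3

Each bag holds 3 vertices, so the decomposition has width 2, which upper-bounds the treewidth. On the other hand G contains the 3-clique {0, 1, 4}. A clique must lie in a single bag of any decomposition, so no decomposition can have width below 2. Hence tw(G) = 2 exactly.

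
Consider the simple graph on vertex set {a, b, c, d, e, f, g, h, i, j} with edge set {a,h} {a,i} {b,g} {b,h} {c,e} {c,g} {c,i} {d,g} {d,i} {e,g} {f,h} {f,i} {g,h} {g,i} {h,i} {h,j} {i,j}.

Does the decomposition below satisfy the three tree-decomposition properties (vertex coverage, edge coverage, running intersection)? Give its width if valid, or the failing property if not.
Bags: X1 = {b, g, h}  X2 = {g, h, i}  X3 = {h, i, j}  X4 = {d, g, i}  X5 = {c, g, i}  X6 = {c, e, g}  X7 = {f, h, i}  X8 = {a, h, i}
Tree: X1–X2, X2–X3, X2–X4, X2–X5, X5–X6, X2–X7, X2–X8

Every vertex of G appears in some bag (union = {a, b, c, d, e, f, g, h, i, j}); every edge is covered by a bag; and for each vertex v the set of bags containing v is connected in the bag tree. The decomposition is therefore valid. The largest bag has 3 vertices, so the width is 2.

Yes; width 2.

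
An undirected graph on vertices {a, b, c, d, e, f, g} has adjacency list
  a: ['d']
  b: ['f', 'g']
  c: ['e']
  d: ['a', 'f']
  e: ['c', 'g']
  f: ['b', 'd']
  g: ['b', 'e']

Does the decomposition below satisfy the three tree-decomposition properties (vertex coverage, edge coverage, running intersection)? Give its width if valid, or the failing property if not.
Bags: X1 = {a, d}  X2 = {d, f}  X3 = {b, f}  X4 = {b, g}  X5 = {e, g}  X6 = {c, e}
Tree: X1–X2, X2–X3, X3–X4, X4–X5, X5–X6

Vertex coverage: the bags together contain {a, b, c, d, e, f, g}, the full vertex set. Edge coverage: each edge of G has both endpoints in at least one bag. Running intersection: for every vertex, the bags containing it form a connected subtree. All three properties hold, so this is a valid tree decomposition of width max|bag| − 1 = 1, and hence tw(G) ≤ 1.

Yes; width 1.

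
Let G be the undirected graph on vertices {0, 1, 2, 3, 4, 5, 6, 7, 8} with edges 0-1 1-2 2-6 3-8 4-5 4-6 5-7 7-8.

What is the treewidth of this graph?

1

A width-1 tree decomposition is:
Bags: B1 = {0, 1}  B2 = {1, 2}  B3 = {2, 6}  B4 = {4, 6}  B5 = {4, 5}  B6 = {5, 7}  B7 = {7, 8}  B8 = {3, 8}
Tree: B1–B2, B2–B3, B3–B4, B4–B5, B5–B6, B6–B7, B7–B8
Every bag has size at most 2, so the width is 2 − 1 = 1 and tw(G) ≤ 1. Any graph with an edge has treewidth ≥ 1, and G has the edge 0–1. Hence tw(G) = 1 exactly.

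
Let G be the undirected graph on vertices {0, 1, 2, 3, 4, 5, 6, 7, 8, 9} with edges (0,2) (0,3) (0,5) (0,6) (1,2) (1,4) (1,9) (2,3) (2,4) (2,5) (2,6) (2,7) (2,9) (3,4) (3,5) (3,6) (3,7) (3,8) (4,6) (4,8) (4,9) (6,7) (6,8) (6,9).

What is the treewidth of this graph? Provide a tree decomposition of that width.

Treewidth 3.
One optimal decomposition is:
Bags: B1 = {0, 2, 3, 6}  B2 = {2, 3, 4, 6}  B3 = {2, 3, 6, 7}  B4 = {0, 2, 3, 5}  B5 = {3, 4, 6, 8}  B6 = {2, 4, 6, 9}  B7 = {1, 2, 4, 9}
Tree: B1–B2, B1–B3, B1–B4, B2–B5, B2–B6, B6–B7

Each bag holds 4 vertices, so the decomposition has width 3, which upper-bounds the treewidth. On the other hand G contains the 4-clique {3, 4, 6, 8}. A clique must lie in a single bag of any decomposition, so no decomposition can have width below 3. Hence tw(G) = 3 exactly.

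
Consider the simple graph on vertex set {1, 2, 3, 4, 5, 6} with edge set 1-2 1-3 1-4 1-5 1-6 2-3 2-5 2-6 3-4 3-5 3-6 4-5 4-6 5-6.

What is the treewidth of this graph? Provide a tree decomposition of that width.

Each bag holds 5 vertices, so the decomposition has width 4, which upper-bounds the treewidth. On the other hand G contains the 5-clique {1, 2, 3, 5, 6}. A clique must lie in a single bag of any decomposition, so no decomposition can have width below 4. The upper and lower bounds meet at 4, so that is the treewidth.

Treewidth 4.
One such decomposition:
Bags: B1 = {1, 2, 3, 5, 6}  B2 = {1, 3, 4, 5, 6}
Tree: B1–B2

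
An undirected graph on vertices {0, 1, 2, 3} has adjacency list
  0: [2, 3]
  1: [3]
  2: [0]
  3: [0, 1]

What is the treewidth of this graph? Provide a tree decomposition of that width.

Treewidth 1.
One such decomposition:
Bags: B1 = {1, 3}  B2 = {0, 3}  B3 = {0, 2}
Tree: B1–B2, B2–B3

The largest bag has 2 vertices, giving width 1; this decomposition certifies tw(G) ≤ 1. G has an edge, so its treewidth is at least 1. Combining the bounds, tw(G) = 1.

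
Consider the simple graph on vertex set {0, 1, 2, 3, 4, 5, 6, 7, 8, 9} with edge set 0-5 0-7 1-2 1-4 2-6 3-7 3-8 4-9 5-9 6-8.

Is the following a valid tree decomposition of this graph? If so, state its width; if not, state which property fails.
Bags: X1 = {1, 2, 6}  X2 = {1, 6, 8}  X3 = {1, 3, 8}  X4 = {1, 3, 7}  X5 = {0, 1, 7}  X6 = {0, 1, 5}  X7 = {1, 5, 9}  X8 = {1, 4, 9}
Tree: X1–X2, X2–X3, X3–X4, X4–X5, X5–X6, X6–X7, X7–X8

Vertex coverage: the bags together contain {0, 1, 2, 3, 4, 5, 6, 7, 8, 9}, the full vertex set. Edge coverage: each edge of G has both endpoints in at least one bag. Running intersection: for every vertex, the bags containing it form a connected subtree. All three properties hold, so this is a valid tree decomposition of width max|bag| − 1 = 2, and hence tw(G) ≤ 2.

Yes; width 2.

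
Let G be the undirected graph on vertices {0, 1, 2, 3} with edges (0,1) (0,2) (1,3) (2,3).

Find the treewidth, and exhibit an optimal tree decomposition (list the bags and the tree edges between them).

The largest bag has 3 vertices, giving width 2; this decomposition certifies tw(G) ≤ 2. For the lower bound, G contains the cycle 1–0–2–3–1, so G is not a forest; only forests have treewidth ≤ 1, hence tw(G) ≥ 2. Therefore the treewidth is 2.

Treewidth 2.
One optimal decomposition is:
Bags: B1 = {0, 1, 2}  B2 = {1, 2, 3}
Tree: B1–B2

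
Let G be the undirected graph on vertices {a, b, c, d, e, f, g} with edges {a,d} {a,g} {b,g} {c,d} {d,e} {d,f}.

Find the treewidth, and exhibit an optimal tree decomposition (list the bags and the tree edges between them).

Each bag holds 2 vertices, so the decomposition has width 1, which upper-bounds the treewidth. G has an edge, so its treewidth is at least 1. Hence tw(G) = 1 exactly.

Treewidth 1.
One such decomposition:
Bags: B1 = {a, d}  B2 = {d, e}  B3 = {d, f}  B4 = {c, d}  B5 = {a, g}  B6 = {b, g}
Tree: B1–B2, B2–B3, B2–B4, B1–B5, B5–B6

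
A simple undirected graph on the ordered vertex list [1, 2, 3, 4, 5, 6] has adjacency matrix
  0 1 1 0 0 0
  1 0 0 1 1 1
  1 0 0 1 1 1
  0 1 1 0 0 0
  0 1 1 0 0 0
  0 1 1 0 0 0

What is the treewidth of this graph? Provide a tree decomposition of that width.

Treewidth 2.
One such decomposition:
Bags: B1 = {2, 3, 4}  B2 = {2, 3, 6}  B3 = {2, 3, 5}  B4 = {1, 2, 3}
Tree: B1–B2, B2–B3, B3–B4

Every bag has size at most 3, so the width is 3 − 1 = 2 and tw(G) ≤ 2. For the lower bound, G contains the cycle 2–4–3–6–2, so G is not a forest; only forests have treewidth ≤ 1, hence tw(G) ≥ 2. Combining the bounds, tw(G) = 2.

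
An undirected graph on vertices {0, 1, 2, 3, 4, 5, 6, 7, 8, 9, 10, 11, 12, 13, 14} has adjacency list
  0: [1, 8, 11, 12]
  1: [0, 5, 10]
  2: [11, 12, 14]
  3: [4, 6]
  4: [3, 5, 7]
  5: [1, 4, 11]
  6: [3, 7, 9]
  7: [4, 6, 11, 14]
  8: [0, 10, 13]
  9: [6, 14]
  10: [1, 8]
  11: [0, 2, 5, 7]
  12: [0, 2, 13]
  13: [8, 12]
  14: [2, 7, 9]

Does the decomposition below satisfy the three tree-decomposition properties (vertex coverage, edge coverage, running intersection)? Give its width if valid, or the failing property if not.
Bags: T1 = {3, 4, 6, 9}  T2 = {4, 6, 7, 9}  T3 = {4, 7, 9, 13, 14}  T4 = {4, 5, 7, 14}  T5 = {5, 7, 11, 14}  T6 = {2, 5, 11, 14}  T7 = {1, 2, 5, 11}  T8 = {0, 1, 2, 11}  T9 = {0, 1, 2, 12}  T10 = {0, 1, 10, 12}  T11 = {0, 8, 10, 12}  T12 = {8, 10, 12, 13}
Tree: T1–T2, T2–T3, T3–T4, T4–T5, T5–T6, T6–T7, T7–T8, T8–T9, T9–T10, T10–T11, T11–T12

A tree decomposition must satisfy three properties: every vertex lies in some bag; for every edge, both endpoints lie together in some bag; and for every vertex, the bags containing it form a connected subtree. Here bags containing vertex 13 are not connected in the tree, so the decomposition is invalid.

No — bags containing vertex 13 are not connected in the tree.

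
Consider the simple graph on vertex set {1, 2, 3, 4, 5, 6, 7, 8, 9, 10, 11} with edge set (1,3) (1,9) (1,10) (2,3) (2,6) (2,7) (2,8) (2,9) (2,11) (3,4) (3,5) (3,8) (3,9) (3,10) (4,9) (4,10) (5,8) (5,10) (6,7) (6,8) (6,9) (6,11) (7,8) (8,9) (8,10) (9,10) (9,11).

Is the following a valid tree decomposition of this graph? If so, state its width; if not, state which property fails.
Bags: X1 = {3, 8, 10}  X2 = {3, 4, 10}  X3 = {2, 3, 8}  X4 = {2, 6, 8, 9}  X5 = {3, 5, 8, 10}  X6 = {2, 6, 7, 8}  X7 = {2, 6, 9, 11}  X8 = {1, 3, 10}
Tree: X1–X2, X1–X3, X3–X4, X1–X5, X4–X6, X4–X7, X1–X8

No — edge (9,3) lies in no bag.

A tree decomposition must satisfy three properties: every vertex lies in some bag; for every edge, both endpoints lie together in some bag; and for every vertex, the bags containing it form a connected subtree. Here edge (9,3) lies in no bag, so the decomposition is invalid.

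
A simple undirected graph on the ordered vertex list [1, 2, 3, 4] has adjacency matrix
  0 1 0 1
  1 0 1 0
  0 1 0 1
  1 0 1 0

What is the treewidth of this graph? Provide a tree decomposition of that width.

Every bag has size at most 3, so the width is 3 − 1 = 2 and tw(G) ≤ 2. For the lower bound, G contains the cycle 3–4–1–2–3, so G is not a forest; only forests have treewidth ≤ 1, hence tw(G) ≥ 2. Therefore the treewidth is 2.

Treewidth 2.
One such decomposition:
Bags: B1 = {1, 3, 4}  B2 = {1, 2, 3}
Tree: B1–B2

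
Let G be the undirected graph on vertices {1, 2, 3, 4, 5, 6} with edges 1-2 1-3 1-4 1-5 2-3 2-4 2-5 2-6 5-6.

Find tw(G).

A width-2 tree decomposition is:
Bags: B1 = {1, 2, 4}  B2 = {1, 2, 5}  B3 = {1, 2, 3}  B4 = {2, 5, 6}
Tree: B1–B2, B2–B3, B2–B4
Each bag holds 3 vertices, so the decomposition has width 2, which upper-bounds the treewidth. For the lower bound, the 3 vertices {1, 2, 3} are pairwise adjacent, and any tree decomposition puts a clique entirely inside one bag — forcing width ≥ 2. Therefore the treewidth is 2.

2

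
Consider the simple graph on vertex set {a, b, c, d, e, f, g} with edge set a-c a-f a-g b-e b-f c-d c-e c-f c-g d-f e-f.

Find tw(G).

2

A width-2 tree decomposition is:
Bags: B1 = {a, c, f}  B2 = {c, e, f}  B3 = {c, d, f}  B4 = {a, c, g}  B5 = {b, e, f}
Tree: B1–B2, B1–B3, B1–B4, B2–B5
Each bag holds 3 vertices, so the decomposition has width 2, which upper-bounds the treewidth. On the other hand G contains the 3-clique {a, c, g}. A clique must lie in a single bag of any decomposition, so no decomposition can have width below 2. The upper and lower bounds meet at 2, so that is the treewidth.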